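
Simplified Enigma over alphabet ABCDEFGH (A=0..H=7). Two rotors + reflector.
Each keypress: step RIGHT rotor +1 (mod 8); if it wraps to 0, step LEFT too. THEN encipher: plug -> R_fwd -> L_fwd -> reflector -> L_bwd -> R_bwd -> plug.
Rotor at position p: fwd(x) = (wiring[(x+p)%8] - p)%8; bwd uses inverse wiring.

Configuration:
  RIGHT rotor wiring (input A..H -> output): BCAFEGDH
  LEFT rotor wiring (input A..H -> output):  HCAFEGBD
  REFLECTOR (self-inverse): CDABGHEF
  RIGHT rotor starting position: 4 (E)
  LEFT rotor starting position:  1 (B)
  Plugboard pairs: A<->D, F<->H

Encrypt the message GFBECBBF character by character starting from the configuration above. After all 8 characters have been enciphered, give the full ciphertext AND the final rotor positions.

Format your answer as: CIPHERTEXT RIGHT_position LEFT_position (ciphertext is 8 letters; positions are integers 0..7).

Char 1 ('G'): step: R->5, L=1; G->plug->G->R->A->L->B->refl->D->L'->D->R'->F->plug->H
Char 2 ('F'): step: R->6, L=1; F->plug->H->R->A->L->B->refl->D->L'->D->R'->C->plug->C
Char 3 ('B'): step: R->7, L=1; B->plug->B->R->C->L->E->refl->G->L'->H->R'->G->plug->G
Char 4 ('E'): step: R->0, L->2 (L advanced); E->plug->E->R->E->L->H->refl->F->L'->G->R'->F->plug->H
Char 5 ('C'): step: R->1, L=2; C->plug->C->R->E->L->H->refl->F->L'->G->R'->G->plug->G
Char 6 ('B'): step: R->2, L=2; B->plug->B->R->D->L->E->refl->G->L'->A->R'->H->plug->F
Char 7 ('B'): step: R->3, L=2; B->plug->B->R->B->L->D->refl->B->L'->F->R'->H->plug->F
Char 8 ('F'): step: R->4, L=2; F->plug->H->R->B->L->D->refl->B->L'->F->R'->E->plug->E
Final: ciphertext=HCGHGFFE, RIGHT=4, LEFT=2

Answer: HCGHGFFE 4 2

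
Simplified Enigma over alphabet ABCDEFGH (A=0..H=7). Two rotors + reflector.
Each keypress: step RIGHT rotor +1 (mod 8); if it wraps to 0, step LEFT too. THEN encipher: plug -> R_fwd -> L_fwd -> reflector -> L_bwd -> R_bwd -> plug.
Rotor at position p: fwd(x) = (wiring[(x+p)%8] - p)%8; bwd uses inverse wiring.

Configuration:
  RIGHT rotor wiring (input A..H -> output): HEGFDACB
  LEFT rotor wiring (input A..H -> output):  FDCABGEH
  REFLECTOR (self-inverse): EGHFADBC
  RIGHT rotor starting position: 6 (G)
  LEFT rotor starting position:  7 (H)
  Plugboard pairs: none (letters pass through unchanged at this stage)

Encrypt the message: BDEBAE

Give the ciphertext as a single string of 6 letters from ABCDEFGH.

Char 1 ('B'): step: R->7, L=7; B->plug->B->R->A->L->A->refl->E->L'->C->R'->A->plug->A
Char 2 ('D'): step: R->0, L->0 (L advanced); D->plug->D->R->F->L->G->refl->B->L'->E->R'->B->plug->B
Char 3 ('E'): step: R->1, L=0; E->plug->E->R->H->L->H->refl->C->L'->C->R'->D->plug->D
Char 4 ('B'): step: R->2, L=0; B->plug->B->R->D->L->A->refl->E->L'->G->R'->D->plug->D
Char 5 ('A'): step: R->3, L=0; A->plug->A->R->C->L->C->refl->H->L'->H->R'->D->plug->D
Char 6 ('E'): step: R->4, L=0; E->plug->E->R->D->L->A->refl->E->L'->G->R'->C->plug->C

Answer: ABDDDC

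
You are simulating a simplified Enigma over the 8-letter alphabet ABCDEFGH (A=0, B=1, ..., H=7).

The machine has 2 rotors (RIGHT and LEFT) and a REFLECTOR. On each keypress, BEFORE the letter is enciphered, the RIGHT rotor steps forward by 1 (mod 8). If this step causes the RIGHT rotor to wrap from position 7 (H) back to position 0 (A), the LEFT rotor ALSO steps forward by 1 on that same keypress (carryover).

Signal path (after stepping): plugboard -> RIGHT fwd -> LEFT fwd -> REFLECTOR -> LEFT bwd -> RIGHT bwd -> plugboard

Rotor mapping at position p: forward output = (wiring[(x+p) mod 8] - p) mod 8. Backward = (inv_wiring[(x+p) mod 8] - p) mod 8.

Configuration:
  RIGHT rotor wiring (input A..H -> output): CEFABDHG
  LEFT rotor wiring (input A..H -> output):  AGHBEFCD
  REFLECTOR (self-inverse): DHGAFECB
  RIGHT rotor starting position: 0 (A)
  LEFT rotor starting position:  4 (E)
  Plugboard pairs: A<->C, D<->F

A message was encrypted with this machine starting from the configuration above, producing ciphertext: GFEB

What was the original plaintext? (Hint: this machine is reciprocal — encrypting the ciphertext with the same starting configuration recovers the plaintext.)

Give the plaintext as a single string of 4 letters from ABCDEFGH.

Char 1 ('G'): step: R->1, L=4; G->plug->G->R->F->L->C->refl->G->L'->C->R'->E->plug->E
Char 2 ('F'): step: R->2, L=4; F->plug->D->R->B->L->B->refl->H->L'->D->R'->A->plug->C
Char 3 ('E'): step: R->3, L=4; E->plug->E->R->D->L->H->refl->B->L'->B->R'->G->plug->G
Char 4 ('B'): step: R->4, L=4; B->plug->B->R->H->L->F->refl->E->L'->E->R'->H->plug->H

Answer: ECGH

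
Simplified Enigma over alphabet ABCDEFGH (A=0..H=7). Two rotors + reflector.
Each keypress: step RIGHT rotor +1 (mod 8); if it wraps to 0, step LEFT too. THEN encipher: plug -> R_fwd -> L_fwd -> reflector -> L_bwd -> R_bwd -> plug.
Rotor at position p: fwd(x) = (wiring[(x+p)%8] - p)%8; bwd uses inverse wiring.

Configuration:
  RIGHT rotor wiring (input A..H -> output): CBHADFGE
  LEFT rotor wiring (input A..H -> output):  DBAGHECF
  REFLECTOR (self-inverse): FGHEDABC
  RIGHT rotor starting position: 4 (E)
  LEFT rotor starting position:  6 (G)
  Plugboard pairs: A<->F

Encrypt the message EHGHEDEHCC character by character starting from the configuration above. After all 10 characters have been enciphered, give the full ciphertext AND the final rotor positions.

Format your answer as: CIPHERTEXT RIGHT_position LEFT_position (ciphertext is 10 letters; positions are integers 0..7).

Answer: BBHFDGACBA 6 7

Derivation:
Char 1 ('E'): step: R->5, L=6; E->plug->E->R->E->L->C->refl->H->L'->B->R'->B->plug->B
Char 2 ('H'): step: R->6, L=6; H->plug->H->R->H->L->G->refl->B->L'->G->R'->B->plug->B
Char 3 ('G'): step: R->7, L=6; G->plug->G->R->G->L->B->refl->G->L'->H->R'->H->plug->H
Char 4 ('H'): step: R->0, L->7 (L advanced); H->plug->H->R->E->L->H->refl->C->L'->C->R'->A->plug->F
Char 5 ('E'): step: R->1, L=7; E->plug->E->R->E->L->H->refl->C->L'->C->R'->D->plug->D
Char 6 ('D'): step: R->2, L=7; D->plug->D->R->D->L->B->refl->G->L'->A->R'->G->plug->G
Char 7 ('E'): step: R->3, L=7; E->plug->E->R->B->L->E->refl->D->L'->H->R'->F->plug->A
Char 8 ('H'): step: R->4, L=7; H->plug->H->R->E->L->H->refl->C->L'->C->R'->C->plug->C
Char 9 ('C'): step: R->5, L=7; C->plug->C->R->H->L->D->refl->E->L'->B->R'->B->plug->B
Char 10 ('C'): step: R->6, L=7; C->plug->C->R->E->L->H->refl->C->L'->C->R'->F->plug->A
Final: ciphertext=BBHFDGACBA, RIGHT=6, LEFT=7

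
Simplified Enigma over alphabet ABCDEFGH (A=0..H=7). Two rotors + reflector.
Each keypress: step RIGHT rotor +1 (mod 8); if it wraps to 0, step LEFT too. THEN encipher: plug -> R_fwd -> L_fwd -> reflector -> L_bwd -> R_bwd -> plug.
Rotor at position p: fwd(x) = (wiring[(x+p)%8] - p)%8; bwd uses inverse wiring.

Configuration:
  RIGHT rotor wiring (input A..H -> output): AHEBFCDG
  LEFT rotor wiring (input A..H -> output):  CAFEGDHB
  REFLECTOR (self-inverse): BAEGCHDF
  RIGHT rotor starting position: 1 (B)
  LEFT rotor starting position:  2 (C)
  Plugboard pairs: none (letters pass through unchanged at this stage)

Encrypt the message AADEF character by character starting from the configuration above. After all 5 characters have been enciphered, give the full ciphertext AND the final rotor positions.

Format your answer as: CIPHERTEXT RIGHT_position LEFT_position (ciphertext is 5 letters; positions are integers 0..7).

Char 1 ('A'): step: R->2, L=2; A->plug->A->R->C->L->E->refl->C->L'->B->R'->E->plug->E
Char 2 ('A'): step: R->3, L=2; A->plug->A->R->G->L->A->refl->B->L'->D->R'->E->plug->E
Char 3 ('D'): step: R->4, L=2; D->plug->D->R->C->L->E->refl->C->L'->B->R'->A->plug->A
Char 4 ('E'): step: R->5, L=2; E->plug->E->R->C->L->E->refl->C->L'->B->R'->C->plug->C
Char 5 ('F'): step: R->6, L=2; F->plug->F->R->D->L->B->refl->A->L'->G->R'->E->plug->E
Final: ciphertext=EEACE, RIGHT=6, LEFT=2

Answer: EEACE 6 2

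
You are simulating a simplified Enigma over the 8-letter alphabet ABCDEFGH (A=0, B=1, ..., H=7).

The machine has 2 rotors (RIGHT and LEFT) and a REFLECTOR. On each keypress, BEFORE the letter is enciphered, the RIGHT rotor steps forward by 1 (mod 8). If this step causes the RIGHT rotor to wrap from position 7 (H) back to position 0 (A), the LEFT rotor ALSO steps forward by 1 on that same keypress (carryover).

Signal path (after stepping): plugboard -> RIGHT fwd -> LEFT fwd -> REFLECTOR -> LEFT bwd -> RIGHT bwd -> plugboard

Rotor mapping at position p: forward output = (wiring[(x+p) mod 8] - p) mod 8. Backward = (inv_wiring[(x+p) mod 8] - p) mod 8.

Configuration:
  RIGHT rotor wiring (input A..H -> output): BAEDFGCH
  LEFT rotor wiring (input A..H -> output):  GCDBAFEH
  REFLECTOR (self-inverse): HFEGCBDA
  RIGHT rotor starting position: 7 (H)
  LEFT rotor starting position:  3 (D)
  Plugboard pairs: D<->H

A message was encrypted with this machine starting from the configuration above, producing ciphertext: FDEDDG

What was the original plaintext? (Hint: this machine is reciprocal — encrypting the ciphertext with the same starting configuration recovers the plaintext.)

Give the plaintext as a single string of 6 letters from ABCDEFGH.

Char 1 ('F'): step: R->0, L->4 (L advanced); F->plug->F->R->G->L->H->refl->A->L'->C->R'->G->plug->G
Char 2 ('D'): step: R->1, L=4; D->plug->H->R->A->L->E->refl->C->L'->E->R'->D->plug->H
Char 3 ('E'): step: R->2, L=4; E->plug->E->R->A->L->E->refl->C->L'->E->R'->D->plug->H
Char 4 ('D'): step: R->3, L=4; D->plug->H->R->B->L->B->refl->F->L'->H->R'->D->plug->H
Char 5 ('D'): step: R->4, L=4; D->plug->H->R->H->L->F->refl->B->L'->B->R'->A->plug->A
Char 6 ('G'): step: R->5, L=4; G->plug->G->R->G->L->H->refl->A->L'->C->R'->C->plug->C

Answer: GHHHAC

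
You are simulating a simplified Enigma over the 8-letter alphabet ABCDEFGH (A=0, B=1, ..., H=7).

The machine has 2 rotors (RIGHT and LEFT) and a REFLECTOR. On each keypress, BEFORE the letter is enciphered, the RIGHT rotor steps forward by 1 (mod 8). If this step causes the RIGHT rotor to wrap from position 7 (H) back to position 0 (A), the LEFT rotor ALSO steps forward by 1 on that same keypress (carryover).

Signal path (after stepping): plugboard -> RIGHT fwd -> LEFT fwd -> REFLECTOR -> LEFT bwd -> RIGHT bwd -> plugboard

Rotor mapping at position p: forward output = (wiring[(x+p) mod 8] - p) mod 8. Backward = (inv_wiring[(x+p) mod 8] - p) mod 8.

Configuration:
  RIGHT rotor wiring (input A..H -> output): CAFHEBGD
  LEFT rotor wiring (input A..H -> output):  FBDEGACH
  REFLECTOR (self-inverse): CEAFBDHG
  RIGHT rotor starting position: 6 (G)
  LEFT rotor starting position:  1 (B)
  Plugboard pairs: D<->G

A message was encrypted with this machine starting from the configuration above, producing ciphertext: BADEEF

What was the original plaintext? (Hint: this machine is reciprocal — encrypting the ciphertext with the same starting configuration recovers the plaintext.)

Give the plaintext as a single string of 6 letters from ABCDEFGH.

Answer: DBEFHD

Derivation:
Char 1 ('B'): step: R->7, L=1; B->plug->B->R->D->L->F->refl->D->L'->C->R'->G->plug->D
Char 2 ('A'): step: R->0, L->2 (L advanced); A->plug->A->R->C->L->E->refl->B->L'->A->R'->B->plug->B
Char 3 ('D'): step: R->1, L=2; D->plug->G->R->C->L->E->refl->B->L'->A->R'->E->plug->E
Char 4 ('E'): step: R->2, L=2; E->plug->E->R->E->L->A->refl->C->L'->B->R'->F->plug->F
Char 5 ('E'): step: R->3, L=2; E->plug->E->R->A->L->B->refl->E->L'->C->R'->H->plug->H
Char 6 ('F'): step: R->4, L=2; F->plug->F->R->E->L->A->refl->C->L'->B->R'->G->plug->D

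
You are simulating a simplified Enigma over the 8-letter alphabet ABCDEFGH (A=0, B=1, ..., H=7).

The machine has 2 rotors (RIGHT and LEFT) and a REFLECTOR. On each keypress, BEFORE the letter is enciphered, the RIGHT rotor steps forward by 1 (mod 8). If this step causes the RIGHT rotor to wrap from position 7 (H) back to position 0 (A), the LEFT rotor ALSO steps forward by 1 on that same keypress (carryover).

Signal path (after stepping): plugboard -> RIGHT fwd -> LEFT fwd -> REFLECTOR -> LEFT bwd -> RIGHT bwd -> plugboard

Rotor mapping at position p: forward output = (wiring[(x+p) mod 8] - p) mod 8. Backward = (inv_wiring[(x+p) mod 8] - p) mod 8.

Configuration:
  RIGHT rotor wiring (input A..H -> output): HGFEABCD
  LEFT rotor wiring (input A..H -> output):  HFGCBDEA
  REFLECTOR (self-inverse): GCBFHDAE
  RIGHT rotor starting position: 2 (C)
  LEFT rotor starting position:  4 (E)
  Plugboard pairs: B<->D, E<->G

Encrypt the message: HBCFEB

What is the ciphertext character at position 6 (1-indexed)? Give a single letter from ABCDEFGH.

Char 1 ('H'): step: R->3, L=4; H->plug->H->R->C->L->A->refl->G->L'->H->R'->D->plug->B
Char 2 ('B'): step: R->4, L=4; B->plug->D->R->H->L->G->refl->A->L'->C->R'->F->plug->F
Char 3 ('C'): step: R->5, L=4; C->plug->C->R->G->L->C->refl->B->L'->F->R'->B->plug->D
Char 4 ('F'): step: R->6, L=4; F->plug->F->R->G->L->C->refl->B->L'->F->R'->B->plug->D
Char 5 ('E'): step: R->7, L=4; E->plug->G->R->C->L->A->refl->G->L'->H->R'->C->plug->C
Char 6 ('B'): step: R->0, L->5 (L advanced); B->plug->D->R->E->L->A->refl->G->L'->A->R'->E->plug->G

G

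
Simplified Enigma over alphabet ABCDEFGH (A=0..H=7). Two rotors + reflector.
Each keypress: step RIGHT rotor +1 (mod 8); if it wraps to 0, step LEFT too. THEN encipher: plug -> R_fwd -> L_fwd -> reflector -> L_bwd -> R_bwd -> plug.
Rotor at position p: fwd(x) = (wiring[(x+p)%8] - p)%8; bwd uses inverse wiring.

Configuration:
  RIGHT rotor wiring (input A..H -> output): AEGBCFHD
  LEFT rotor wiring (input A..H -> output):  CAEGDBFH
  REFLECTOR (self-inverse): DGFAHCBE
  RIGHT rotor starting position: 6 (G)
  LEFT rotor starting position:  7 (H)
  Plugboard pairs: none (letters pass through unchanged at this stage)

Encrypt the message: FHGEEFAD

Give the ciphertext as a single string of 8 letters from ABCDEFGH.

Answer: GFHDAACE

Derivation:
Char 1 ('F'): step: R->7, L=7; F->plug->F->R->D->L->F->refl->C->L'->G->R'->G->plug->G
Char 2 ('H'): step: R->0, L->0 (L advanced); H->plug->H->R->D->L->G->refl->B->L'->F->R'->F->plug->F
Char 3 ('G'): step: R->1, L=0; G->plug->G->R->C->L->E->refl->H->L'->H->R'->H->plug->H
Char 4 ('E'): step: R->2, L=0; E->plug->E->R->F->L->B->refl->G->L'->D->R'->D->plug->D
Char 5 ('E'): step: R->3, L=0; E->plug->E->R->A->L->C->refl->F->L'->G->R'->A->plug->A
Char 6 ('F'): step: R->4, L=0; F->plug->F->R->A->L->C->refl->F->L'->G->R'->A->plug->A
Char 7 ('A'): step: R->5, L=0; A->plug->A->R->A->L->C->refl->F->L'->G->R'->C->plug->C
Char 8 ('D'): step: R->6, L=0; D->plug->D->R->G->L->F->refl->C->L'->A->R'->E->plug->E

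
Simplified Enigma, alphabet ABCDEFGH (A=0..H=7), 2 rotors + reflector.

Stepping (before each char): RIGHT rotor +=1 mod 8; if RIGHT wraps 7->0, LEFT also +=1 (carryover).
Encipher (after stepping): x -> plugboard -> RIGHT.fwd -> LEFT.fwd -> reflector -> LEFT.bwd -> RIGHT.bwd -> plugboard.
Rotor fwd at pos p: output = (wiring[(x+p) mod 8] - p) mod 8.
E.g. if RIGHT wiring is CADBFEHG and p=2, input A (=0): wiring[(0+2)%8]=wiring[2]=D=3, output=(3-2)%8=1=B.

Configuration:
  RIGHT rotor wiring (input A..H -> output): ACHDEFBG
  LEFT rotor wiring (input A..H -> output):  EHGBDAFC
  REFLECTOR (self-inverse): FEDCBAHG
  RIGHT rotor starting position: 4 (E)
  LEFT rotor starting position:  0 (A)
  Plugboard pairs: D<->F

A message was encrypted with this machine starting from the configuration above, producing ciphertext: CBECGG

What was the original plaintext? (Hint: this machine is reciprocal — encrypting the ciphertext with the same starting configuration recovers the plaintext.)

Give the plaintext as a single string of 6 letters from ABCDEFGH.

Char 1 ('C'): step: R->5, L=0; C->plug->C->R->B->L->H->refl->G->L'->C->R'->F->plug->D
Char 2 ('B'): step: R->6, L=0; B->plug->B->R->A->L->E->refl->B->L'->D->R'->A->plug->A
Char 3 ('E'): step: R->7, L=0; E->plug->E->R->E->L->D->refl->C->L'->H->R'->A->plug->A
Char 4 ('C'): step: R->0, L->1 (L advanced); C->plug->C->R->H->L->D->refl->C->L'->D->R'->D->plug->F
Char 5 ('G'): step: R->1, L=1; G->plug->G->R->F->L->E->refl->B->L'->G->R'->B->plug->B
Char 6 ('G'): step: R->2, L=1; G->plug->G->R->G->L->B->refl->E->L'->F->R'->A->plug->A

Answer: DAAFBA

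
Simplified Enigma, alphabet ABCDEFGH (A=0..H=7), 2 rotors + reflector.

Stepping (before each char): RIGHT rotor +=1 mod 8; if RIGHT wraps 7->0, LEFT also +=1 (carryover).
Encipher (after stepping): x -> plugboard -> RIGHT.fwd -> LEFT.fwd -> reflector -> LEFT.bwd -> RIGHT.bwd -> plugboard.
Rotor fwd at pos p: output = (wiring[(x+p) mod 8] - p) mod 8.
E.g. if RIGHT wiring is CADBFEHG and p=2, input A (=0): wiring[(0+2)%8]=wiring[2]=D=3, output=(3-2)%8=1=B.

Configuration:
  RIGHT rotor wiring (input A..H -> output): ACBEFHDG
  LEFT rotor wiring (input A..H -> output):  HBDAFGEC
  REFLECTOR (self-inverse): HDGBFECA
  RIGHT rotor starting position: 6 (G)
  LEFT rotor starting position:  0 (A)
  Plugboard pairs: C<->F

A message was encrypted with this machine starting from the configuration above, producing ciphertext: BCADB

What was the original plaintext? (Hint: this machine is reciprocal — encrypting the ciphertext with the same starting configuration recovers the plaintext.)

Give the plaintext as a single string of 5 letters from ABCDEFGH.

Answer: DFHGD

Derivation:
Char 1 ('B'): step: R->7, L=0; B->plug->B->R->B->L->B->refl->D->L'->C->R'->D->plug->D
Char 2 ('C'): step: R->0, L->1 (L advanced); C->plug->F->R->H->L->G->refl->C->L'->B->R'->C->plug->F
Char 3 ('A'): step: R->1, L=1; A->plug->A->R->B->L->C->refl->G->L'->H->R'->H->plug->H
Char 4 ('D'): step: R->2, L=1; D->plug->D->R->F->L->D->refl->B->L'->G->R'->G->plug->G
Char 5 ('B'): step: R->3, L=1; B->plug->B->R->C->L->H->refl->A->L'->A->R'->D->plug->D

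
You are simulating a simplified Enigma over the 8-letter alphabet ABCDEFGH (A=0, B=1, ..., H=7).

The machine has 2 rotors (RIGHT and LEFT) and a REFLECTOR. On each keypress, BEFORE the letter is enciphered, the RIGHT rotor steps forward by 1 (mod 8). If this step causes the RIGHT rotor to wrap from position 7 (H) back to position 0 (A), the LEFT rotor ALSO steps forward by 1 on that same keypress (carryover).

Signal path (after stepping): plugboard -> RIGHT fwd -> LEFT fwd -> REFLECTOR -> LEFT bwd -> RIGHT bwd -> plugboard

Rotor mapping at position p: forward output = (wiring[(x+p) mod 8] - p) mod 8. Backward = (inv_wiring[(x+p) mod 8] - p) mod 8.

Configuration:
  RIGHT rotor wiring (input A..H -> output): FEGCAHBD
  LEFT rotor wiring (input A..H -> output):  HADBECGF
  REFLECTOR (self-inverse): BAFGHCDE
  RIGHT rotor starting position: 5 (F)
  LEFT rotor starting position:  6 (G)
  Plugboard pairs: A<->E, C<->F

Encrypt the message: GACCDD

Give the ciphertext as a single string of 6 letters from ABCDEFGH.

Answer: AEHAEA

Derivation:
Char 1 ('G'): step: R->6, L=6; G->plug->G->R->C->L->B->refl->A->L'->A->R'->E->plug->A
Char 2 ('A'): step: R->7, L=6; A->plug->E->R->D->L->C->refl->F->L'->E->R'->A->plug->E
Char 3 ('C'): step: R->0, L->7 (L advanced); C->plug->F->R->H->L->H->refl->E->L'->D->R'->H->plug->H
Char 4 ('C'): step: R->1, L=7; C->plug->F->R->A->L->G->refl->D->L'->G->R'->E->plug->A
Char 5 ('D'): step: R->2, L=7; D->plug->D->R->F->L->F->refl->C->L'->E->R'->A->plug->E
Char 6 ('D'): step: R->3, L=7; D->plug->D->R->G->L->D->refl->G->L'->A->R'->E->plug->A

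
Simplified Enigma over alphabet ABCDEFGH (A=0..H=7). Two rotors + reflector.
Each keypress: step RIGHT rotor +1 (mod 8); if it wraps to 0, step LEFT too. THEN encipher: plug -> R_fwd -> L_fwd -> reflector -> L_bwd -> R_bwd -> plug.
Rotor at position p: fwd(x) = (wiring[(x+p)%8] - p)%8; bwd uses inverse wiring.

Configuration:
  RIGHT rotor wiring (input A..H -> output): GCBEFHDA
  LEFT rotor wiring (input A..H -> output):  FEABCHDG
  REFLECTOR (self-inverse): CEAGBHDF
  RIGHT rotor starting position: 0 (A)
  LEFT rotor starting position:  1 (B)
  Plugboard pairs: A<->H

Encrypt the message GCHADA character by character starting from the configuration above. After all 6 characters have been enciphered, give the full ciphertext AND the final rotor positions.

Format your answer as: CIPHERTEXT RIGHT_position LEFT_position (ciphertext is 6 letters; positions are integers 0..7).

Char 1 ('G'): step: R->1, L=1; G->plug->G->R->H->L->E->refl->B->L'->D->R'->C->plug->C
Char 2 ('C'): step: R->2, L=1; C->plug->C->R->D->L->B->refl->E->L'->H->R'->A->plug->H
Char 3 ('H'): step: R->3, L=1; H->plug->A->R->B->L->H->refl->F->L'->G->R'->H->plug->A
Char 4 ('A'): step: R->4, L=1; A->plug->H->R->A->L->D->refl->G->L'->E->R'->D->plug->D
Char 5 ('D'): step: R->5, L=1; D->plug->D->R->B->L->H->refl->F->L'->G->R'->B->plug->B
Char 6 ('A'): step: R->6, L=1; A->plug->H->R->B->L->H->refl->F->L'->G->R'->F->plug->F
Final: ciphertext=CHADBF, RIGHT=6, LEFT=1

Answer: CHADBF 6 1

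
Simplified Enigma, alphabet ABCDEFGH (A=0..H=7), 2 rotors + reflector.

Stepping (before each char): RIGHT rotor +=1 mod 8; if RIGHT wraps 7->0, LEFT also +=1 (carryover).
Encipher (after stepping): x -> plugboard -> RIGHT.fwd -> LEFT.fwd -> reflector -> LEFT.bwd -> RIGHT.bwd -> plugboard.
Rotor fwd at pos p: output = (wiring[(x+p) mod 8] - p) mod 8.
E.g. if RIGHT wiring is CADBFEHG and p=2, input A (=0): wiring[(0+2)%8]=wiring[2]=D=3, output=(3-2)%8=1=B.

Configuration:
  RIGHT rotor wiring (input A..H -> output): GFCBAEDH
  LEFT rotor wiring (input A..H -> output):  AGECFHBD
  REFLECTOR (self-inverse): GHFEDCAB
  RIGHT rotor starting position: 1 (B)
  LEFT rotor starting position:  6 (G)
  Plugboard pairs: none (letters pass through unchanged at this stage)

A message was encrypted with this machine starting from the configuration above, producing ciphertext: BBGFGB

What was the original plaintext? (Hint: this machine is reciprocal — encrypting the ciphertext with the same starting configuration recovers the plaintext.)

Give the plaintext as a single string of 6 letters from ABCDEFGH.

Char 1 ('B'): step: R->2, L=6; B->plug->B->R->H->L->B->refl->H->L'->G->R'->C->plug->C
Char 2 ('B'): step: R->3, L=6; B->plug->B->R->F->L->E->refl->D->L'->A->R'->D->plug->D
Char 3 ('G'): step: R->4, L=6; G->plug->G->R->G->L->H->refl->B->L'->H->R'->C->plug->C
Char 4 ('F'): step: R->5, L=6; F->plug->F->R->F->L->E->refl->D->L'->A->R'->E->plug->E
Char 5 ('G'): step: R->6, L=6; G->plug->G->R->C->L->C->refl->F->L'->B->R'->B->plug->B
Char 6 ('B'): step: R->7, L=6; B->plug->B->R->H->L->B->refl->H->L'->G->R'->C->plug->C

Answer: CDCEBC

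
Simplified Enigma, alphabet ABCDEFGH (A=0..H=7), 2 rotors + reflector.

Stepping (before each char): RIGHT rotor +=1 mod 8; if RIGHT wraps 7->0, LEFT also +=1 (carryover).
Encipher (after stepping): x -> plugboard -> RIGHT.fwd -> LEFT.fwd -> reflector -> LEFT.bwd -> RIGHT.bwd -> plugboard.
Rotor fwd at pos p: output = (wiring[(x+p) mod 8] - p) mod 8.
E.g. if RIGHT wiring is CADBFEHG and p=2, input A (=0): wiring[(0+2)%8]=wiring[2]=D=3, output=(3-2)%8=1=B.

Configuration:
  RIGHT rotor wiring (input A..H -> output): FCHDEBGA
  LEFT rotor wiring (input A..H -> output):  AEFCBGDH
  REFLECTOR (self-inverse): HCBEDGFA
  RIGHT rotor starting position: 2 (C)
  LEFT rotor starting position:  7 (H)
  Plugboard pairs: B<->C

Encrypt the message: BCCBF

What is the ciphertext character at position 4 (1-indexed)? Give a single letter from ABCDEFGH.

Char 1 ('B'): step: R->3, L=7; B->plug->C->R->G->L->H->refl->A->L'->A->R'->A->plug->A
Char 2 ('C'): step: R->4, L=7; C->plug->B->R->F->L->C->refl->B->L'->B->R'->E->plug->E
Char 3 ('C'): step: R->5, L=7; C->plug->B->R->B->L->B->refl->C->L'->F->R'->E->plug->E
Char 4 ('B'): step: R->6, L=7; B->plug->C->R->H->L->E->refl->D->L'->E->R'->D->plug->D

D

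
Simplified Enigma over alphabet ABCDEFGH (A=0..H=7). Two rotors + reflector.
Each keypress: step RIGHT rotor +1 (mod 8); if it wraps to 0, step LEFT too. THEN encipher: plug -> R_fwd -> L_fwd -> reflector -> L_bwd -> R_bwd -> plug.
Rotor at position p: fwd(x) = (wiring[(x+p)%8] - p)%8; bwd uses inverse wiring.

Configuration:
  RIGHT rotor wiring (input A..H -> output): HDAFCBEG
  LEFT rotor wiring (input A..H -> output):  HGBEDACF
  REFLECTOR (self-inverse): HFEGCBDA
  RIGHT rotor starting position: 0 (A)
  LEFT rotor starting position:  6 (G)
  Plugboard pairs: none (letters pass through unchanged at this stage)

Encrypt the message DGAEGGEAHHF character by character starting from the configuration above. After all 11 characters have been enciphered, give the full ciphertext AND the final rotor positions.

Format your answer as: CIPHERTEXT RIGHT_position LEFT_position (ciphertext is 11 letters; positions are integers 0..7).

Char 1 ('D'): step: R->1, L=6; D->plug->D->R->B->L->H->refl->A->L'->D->R'->F->plug->F
Char 2 ('G'): step: R->2, L=6; G->plug->G->R->F->L->G->refl->D->L'->E->R'->F->plug->F
Char 3 ('A'): step: R->3, L=6; A->plug->A->R->C->L->B->refl->F->L'->G->R'->C->plug->C
Char 4 ('E'): step: R->4, L=6; E->plug->E->R->D->L->A->refl->H->L'->B->R'->H->plug->H
Char 5 ('G'): step: R->5, L=6; G->plug->G->R->A->L->E->refl->C->L'->H->R'->B->plug->B
Char 6 ('G'): step: R->6, L=6; G->plug->G->R->E->L->D->refl->G->L'->F->R'->D->plug->D
Char 7 ('E'): step: R->7, L=6; E->plug->E->R->G->L->F->refl->B->L'->C->R'->G->plug->G
Char 8 ('A'): step: R->0, L->7 (L advanced); A->plug->A->R->H->L->D->refl->G->L'->A->R'->C->plug->C
Char 9 ('H'): step: R->1, L=7; H->plug->H->R->G->L->B->refl->F->L'->E->R'->C->plug->C
Char 10 ('H'): step: R->2, L=7; H->plug->H->R->B->L->A->refl->H->L'->C->R'->E->plug->E
Char 11 ('F'): step: R->3, L=7; F->plug->F->R->E->L->F->refl->B->L'->G->R'->C->plug->C
Final: ciphertext=FFCHBDGCCEC, RIGHT=3, LEFT=7

Answer: FFCHBDGCCEC 3 7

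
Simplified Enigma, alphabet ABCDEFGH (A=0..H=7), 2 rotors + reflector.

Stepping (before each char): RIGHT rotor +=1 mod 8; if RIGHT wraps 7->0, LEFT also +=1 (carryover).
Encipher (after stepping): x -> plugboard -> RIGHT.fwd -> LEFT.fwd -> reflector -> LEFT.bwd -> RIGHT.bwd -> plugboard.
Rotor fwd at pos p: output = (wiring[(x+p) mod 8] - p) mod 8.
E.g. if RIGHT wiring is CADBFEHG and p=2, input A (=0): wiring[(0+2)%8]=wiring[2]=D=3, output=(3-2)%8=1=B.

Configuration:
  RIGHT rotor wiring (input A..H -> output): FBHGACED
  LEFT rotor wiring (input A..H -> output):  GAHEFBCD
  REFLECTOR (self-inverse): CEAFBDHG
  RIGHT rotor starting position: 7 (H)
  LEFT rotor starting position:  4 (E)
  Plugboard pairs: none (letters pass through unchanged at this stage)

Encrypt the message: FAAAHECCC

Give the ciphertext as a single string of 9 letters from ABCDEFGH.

Answer: DFHEBGBBB

Derivation:
Char 1 ('F'): step: R->0, L->5 (L advanced); F->plug->F->R->C->L->G->refl->H->L'->G->R'->D->plug->D
Char 2 ('A'): step: R->1, L=5; A->plug->A->R->A->L->E->refl->B->L'->D->R'->F->plug->F
Char 3 ('A'): step: R->2, L=5; A->plug->A->R->F->L->C->refl->A->L'->H->R'->H->plug->H
Char 4 ('A'): step: R->3, L=5; A->plug->A->R->D->L->B->refl->E->L'->A->R'->E->plug->E
Char 5 ('H'): step: R->4, L=5; H->plug->H->R->C->L->G->refl->H->L'->G->R'->B->plug->B
Char 6 ('E'): step: R->5, L=5; E->plug->E->R->E->L->D->refl->F->L'->B->R'->G->plug->G
Char 7 ('C'): step: R->6, L=5; C->plug->C->R->H->L->A->refl->C->L'->F->R'->B->plug->B
Char 8 ('C'): step: R->7, L=5; C->plug->C->R->C->L->G->refl->H->L'->G->R'->B->plug->B
Char 9 ('C'): step: R->0, L->6 (L advanced); C->plug->C->R->H->L->D->refl->F->L'->B->R'->B->plug->B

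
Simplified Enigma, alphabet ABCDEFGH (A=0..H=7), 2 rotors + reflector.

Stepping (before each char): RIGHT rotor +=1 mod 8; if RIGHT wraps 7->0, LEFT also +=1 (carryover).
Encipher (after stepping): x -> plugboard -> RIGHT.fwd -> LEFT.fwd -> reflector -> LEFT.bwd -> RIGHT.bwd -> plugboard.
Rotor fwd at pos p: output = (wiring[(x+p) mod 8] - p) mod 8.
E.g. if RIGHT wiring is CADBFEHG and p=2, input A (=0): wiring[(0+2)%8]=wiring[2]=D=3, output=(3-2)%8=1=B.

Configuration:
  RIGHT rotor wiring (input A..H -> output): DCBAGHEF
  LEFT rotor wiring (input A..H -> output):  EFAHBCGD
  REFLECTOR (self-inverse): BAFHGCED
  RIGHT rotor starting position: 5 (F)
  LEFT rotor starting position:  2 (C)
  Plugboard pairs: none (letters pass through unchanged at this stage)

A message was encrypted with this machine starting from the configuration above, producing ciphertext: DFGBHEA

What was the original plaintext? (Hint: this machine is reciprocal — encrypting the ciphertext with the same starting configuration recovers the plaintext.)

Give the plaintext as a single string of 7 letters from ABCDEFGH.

Char 1 ('D'): step: R->6, L=2; D->plug->D->R->E->L->E->refl->G->L'->A->R'->G->plug->G
Char 2 ('F'): step: R->7, L=2; F->plug->F->R->H->L->D->refl->H->L'->C->R'->D->plug->D
Char 3 ('G'): step: R->0, L->3 (L advanced); G->plug->G->R->E->L->A->refl->B->L'->F->R'->H->plug->H
Char 4 ('B'): step: R->1, L=3; B->plug->B->R->A->L->E->refl->G->L'->B->R'->A->plug->A
Char 5 ('H'): step: R->2, L=3; H->plug->H->R->A->L->E->refl->G->L'->B->R'->G->plug->G
Char 6 ('E'): step: R->3, L=3; E->plug->E->R->C->L->H->refl->D->L'->D->R'->B->plug->B
Char 7 ('A'): step: R->4, L=3; A->plug->A->R->C->L->H->refl->D->L'->D->R'->B->plug->B

Answer: GDHAGBB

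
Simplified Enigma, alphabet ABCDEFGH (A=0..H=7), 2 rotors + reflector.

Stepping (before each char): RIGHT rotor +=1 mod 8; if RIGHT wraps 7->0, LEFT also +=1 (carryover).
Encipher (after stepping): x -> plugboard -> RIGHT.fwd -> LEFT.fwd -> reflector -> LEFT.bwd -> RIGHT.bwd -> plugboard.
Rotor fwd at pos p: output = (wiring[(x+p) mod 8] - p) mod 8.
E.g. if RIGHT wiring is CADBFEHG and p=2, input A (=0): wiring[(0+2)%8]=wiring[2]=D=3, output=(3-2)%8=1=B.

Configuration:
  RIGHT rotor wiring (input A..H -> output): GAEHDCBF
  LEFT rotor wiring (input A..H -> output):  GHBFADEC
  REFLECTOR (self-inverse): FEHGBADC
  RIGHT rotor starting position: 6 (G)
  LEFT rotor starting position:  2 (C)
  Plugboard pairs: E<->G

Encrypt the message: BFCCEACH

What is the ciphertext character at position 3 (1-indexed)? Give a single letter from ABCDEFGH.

Char 1 ('B'): step: R->7, L=2; B->plug->B->R->H->L->F->refl->A->L'->F->R'->D->plug->D
Char 2 ('F'): step: R->0, L->3 (L advanced); F->plug->F->R->C->L->A->refl->F->L'->B->R'->G->plug->E
Char 3 ('C'): step: R->1, L=3; C->plug->C->R->G->L->E->refl->B->L'->D->R'->B->plug->B

B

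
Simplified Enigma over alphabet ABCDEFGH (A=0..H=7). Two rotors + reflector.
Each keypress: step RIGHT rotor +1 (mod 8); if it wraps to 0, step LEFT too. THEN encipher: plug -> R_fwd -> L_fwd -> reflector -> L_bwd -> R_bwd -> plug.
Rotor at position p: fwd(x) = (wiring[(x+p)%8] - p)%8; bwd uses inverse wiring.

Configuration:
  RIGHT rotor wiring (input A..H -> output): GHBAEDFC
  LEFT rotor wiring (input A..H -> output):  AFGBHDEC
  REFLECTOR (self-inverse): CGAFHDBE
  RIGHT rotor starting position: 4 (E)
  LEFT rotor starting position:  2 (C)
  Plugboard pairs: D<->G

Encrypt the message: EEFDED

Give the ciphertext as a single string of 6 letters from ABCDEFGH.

Answer: HDDBAG

Derivation:
Char 1 ('E'): step: R->5, L=2; E->plug->E->R->C->L->F->refl->D->L'->H->R'->H->plug->H
Char 2 ('E'): step: R->6, L=2; E->plug->E->R->D->L->B->refl->G->L'->G->R'->G->plug->D
Char 3 ('F'): step: R->7, L=2; F->plug->F->R->F->L->A->refl->C->L'->E->R'->G->plug->D
Char 4 ('D'): step: R->0, L->3 (L advanced); D->plug->G->R->F->L->F->refl->D->L'->H->R'->B->plug->B
Char 5 ('E'): step: R->1, L=3; E->plug->E->R->C->L->A->refl->C->L'->G->R'->A->plug->A
Char 6 ('D'): step: R->2, L=3; D->plug->G->R->E->L->H->refl->E->L'->B->R'->D->plug->G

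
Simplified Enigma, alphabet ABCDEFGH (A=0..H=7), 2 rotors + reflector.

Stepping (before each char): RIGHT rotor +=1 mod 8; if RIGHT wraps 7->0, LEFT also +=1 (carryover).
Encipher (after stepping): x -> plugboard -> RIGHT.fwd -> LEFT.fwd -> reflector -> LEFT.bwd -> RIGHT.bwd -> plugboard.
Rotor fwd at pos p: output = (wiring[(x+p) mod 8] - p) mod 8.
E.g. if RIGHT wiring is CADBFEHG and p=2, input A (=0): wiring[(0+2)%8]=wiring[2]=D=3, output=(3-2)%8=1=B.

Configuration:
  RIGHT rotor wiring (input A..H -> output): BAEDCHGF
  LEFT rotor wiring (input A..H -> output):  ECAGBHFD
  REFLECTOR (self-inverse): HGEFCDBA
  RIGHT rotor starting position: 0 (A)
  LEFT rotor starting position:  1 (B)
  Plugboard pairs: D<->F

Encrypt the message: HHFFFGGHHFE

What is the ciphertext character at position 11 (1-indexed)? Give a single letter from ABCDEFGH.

Char 1 ('H'): step: R->1, L=1; H->plug->H->R->A->L->B->refl->G->L'->E->R'->G->plug->G
Char 2 ('H'): step: R->2, L=1; H->plug->H->R->G->L->C->refl->E->L'->F->R'->D->plug->F
Char 3 ('F'): step: R->3, L=1; F->plug->D->R->D->L->A->refl->H->L'->B->R'->H->plug->H
Char 4 ('F'): step: R->4, L=1; F->plug->D->R->B->L->H->refl->A->L'->D->R'->B->plug->B
Char 5 ('F'): step: R->5, L=1; F->plug->D->R->E->L->G->refl->B->L'->A->R'->C->plug->C
Char 6 ('G'): step: R->6, L=1; G->plug->G->R->E->L->G->refl->B->L'->A->R'->A->plug->A
Char 7 ('G'): step: R->7, L=1; G->plug->G->R->A->L->B->refl->G->L'->E->R'->E->plug->E
Char 8 ('H'): step: R->0, L->2 (L advanced); H->plug->H->R->F->L->B->refl->G->L'->A->R'->B->plug->B
Char 9 ('H'): step: R->1, L=2; H->plug->H->R->A->L->G->refl->B->L'->F->R'->F->plug->D
Char 10 ('F'): step: R->2, L=2; F->plug->D->R->F->L->B->refl->G->L'->A->R'->C->plug->C
Char 11 ('E'): step: R->3, L=2; E->plug->E->R->C->L->H->refl->A->L'->H->R'->B->plug->B

B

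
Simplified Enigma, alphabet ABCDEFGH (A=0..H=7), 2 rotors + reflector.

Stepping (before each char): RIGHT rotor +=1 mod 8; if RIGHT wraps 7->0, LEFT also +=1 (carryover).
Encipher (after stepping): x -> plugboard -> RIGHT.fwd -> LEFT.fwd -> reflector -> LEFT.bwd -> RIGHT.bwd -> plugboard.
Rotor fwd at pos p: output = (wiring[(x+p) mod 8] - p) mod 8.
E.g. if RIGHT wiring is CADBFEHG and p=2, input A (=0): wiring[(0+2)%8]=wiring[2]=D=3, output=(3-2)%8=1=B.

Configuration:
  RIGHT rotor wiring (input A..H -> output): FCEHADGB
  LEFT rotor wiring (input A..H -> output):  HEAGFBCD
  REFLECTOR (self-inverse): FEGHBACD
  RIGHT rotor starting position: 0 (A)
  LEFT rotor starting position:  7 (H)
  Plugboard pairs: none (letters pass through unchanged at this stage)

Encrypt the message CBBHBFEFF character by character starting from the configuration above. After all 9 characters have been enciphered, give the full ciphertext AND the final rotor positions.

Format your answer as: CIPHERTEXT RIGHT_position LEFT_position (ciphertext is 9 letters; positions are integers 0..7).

Char 1 ('C'): step: R->1, L=7; C->plug->C->R->G->L->C->refl->G->L'->F->R'->F->plug->F
Char 2 ('B'): step: R->2, L=7; B->plug->B->R->F->L->G->refl->C->L'->G->R'->C->plug->C
Char 3 ('B'): step: R->3, L=7; B->plug->B->R->F->L->G->refl->C->L'->G->R'->E->plug->E
Char 4 ('H'): step: R->4, L=7; H->plug->H->R->D->L->B->refl->E->L'->A->R'->G->plug->G
Char 5 ('B'): step: R->5, L=7; B->plug->B->R->B->L->A->refl->F->L'->C->R'->G->plug->G
Char 6 ('F'): step: R->6, L=7; F->plug->F->R->B->L->A->refl->F->L'->C->R'->G->plug->G
Char 7 ('E'): step: R->7, L=7; E->plug->E->R->A->L->E->refl->B->L'->D->R'->C->plug->C
Char 8 ('F'): step: R->0, L->0 (L advanced); F->plug->F->R->D->L->G->refl->C->L'->G->R'->G->plug->G
Char 9 ('F'): step: R->1, L=0; F->plug->F->R->F->L->B->refl->E->L'->B->R'->A->plug->A
Final: ciphertext=FCEGGGCGA, RIGHT=1, LEFT=0

Answer: FCEGGGCGA 1 0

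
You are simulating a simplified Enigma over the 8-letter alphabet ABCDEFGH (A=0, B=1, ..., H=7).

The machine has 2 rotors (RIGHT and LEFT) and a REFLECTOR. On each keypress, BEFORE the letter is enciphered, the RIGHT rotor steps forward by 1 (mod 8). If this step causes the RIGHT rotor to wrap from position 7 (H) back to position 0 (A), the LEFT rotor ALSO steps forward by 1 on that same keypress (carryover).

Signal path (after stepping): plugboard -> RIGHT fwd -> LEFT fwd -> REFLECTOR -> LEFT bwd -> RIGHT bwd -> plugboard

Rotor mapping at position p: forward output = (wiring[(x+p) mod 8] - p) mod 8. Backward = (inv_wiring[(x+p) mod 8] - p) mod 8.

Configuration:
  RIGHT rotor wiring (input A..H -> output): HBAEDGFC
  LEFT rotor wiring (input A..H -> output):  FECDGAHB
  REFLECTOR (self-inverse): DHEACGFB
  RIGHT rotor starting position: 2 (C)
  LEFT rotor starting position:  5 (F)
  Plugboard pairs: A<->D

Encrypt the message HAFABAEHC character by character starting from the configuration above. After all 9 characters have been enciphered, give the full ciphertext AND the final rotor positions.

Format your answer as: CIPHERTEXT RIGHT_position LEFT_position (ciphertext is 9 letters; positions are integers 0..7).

Answer: GFBHDDCAH 3 6

Derivation:
Char 1 ('H'): step: R->3, L=5; H->plug->H->R->F->L->F->refl->G->L'->G->R'->G->plug->G
Char 2 ('A'): step: R->4, L=5; A->plug->D->R->G->L->G->refl->F->L'->F->R'->F->plug->F
Char 3 ('F'): step: R->5, L=5; F->plug->F->R->D->L->A->refl->D->L'->A->R'->B->plug->B
Char 4 ('A'): step: R->6, L=5; A->plug->D->R->D->L->A->refl->D->L'->A->R'->H->plug->H
Char 5 ('B'): step: R->7, L=5; B->plug->B->R->A->L->D->refl->A->L'->D->R'->A->plug->D
Char 6 ('A'): step: R->0, L->6 (L advanced); A->plug->D->R->E->L->E->refl->C->L'->H->R'->A->plug->D
Char 7 ('E'): step: R->1, L=6; E->plug->E->R->F->L->F->refl->G->L'->D->R'->C->plug->C
Char 8 ('H'): step: R->2, L=6; H->plug->H->R->H->L->C->refl->E->L'->E->R'->D->plug->A
Char 9 ('C'): step: R->3, L=6; C->plug->C->R->D->L->G->refl->F->L'->F->R'->H->plug->H
Final: ciphertext=GFBHDDCAH, RIGHT=3, LEFT=6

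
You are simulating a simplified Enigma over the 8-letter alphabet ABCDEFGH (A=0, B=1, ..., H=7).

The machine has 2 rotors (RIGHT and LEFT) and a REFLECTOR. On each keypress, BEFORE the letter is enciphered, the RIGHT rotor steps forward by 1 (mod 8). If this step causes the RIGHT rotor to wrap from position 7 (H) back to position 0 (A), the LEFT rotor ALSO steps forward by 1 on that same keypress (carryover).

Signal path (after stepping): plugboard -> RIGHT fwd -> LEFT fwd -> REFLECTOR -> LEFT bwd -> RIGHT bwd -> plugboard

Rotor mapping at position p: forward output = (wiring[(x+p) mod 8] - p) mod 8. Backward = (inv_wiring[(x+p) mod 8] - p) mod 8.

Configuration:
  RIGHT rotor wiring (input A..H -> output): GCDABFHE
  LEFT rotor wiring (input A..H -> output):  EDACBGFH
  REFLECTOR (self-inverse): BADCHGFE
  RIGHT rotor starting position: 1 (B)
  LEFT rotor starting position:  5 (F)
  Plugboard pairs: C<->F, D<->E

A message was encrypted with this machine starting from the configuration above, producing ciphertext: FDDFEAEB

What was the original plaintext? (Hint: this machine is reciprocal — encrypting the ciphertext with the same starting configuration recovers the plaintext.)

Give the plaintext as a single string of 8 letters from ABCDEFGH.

Char 1 ('F'): step: R->2, L=5; F->plug->C->R->H->L->E->refl->H->L'->D->R'->D->plug->E
Char 2 ('D'): step: R->3, L=5; D->plug->E->R->B->L->A->refl->B->L'->A->R'->H->plug->H
Char 3 ('D'): step: R->4, L=5; D->plug->E->R->C->L->C->refl->D->L'->F->R'->A->plug->A
Char 4 ('F'): step: R->5, L=5; F->plug->C->R->H->L->E->refl->H->L'->D->R'->G->plug->G
Char 5 ('E'): step: R->6, L=5; E->plug->D->R->E->L->G->refl->F->L'->G->R'->B->plug->B
Char 6 ('A'): step: R->7, L=5; A->plug->A->R->F->L->D->refl->C->L'->C->R'->F->plug->C
Char 7 ('E'): step: R->0, L->6 (L advanced); E->plug->D->R->A->L->H->refl->E->L'->F->R'->F->plug->C
Char 8 ('B'): step: R->1, L=6; B->plug->B->R->C->L->G->refl->F->L'->D->R'->G->plug->G

Answer: EHAGBCCG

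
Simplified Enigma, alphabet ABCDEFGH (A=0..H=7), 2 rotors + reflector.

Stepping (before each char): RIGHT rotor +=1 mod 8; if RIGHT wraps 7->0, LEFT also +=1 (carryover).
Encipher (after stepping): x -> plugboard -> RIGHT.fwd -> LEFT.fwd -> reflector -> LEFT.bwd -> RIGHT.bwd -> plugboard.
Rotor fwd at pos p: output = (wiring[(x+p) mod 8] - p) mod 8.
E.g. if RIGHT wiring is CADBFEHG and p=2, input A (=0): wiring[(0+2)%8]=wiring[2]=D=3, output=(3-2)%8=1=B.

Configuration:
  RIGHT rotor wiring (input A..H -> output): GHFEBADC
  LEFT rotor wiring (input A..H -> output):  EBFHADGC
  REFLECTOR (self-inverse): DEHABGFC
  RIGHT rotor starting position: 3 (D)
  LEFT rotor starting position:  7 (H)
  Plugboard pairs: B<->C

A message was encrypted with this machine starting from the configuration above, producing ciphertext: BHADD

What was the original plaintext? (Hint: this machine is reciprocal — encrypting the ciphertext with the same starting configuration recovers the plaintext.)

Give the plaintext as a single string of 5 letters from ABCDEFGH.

Char 1 ('B'): step: R->4, L=7; B->plug->C->R->H->L->H->refl->C->L'->C->R'->E->plug->E
Char 2 ('H'): step: R->5, L=7; H->plug->H->R->E->L->A->refl->D->L'->A->R'->F->plug->F
Char 3 ('A'): step: R->6, L=7; A->plug->A->R->F->L->B->refl->E->L'->G->R'->F->plug->F
Char 4 ('D'): step: R->7, L=7; D->plug->D->R->G->L->E->refl->B->L'->F->R'->E->plug->E
Char 5 ('D'): step: R->0, L->0 (L advanced); D->plug->D->R->E->L->A->refl->D->L'->F->R'->C->plug->B

Answer: EFFEB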